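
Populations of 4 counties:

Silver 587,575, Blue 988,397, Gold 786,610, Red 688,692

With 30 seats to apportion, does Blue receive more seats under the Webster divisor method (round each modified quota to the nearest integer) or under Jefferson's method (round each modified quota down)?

Webster: Silver 6, Blue 9, Gold 8, Red 7.
Jefferson: Silver 5, Blue 10, Gold 8, Red 7.
Blue gets 9 under Webster and 10 under Jefferson.

Jefferson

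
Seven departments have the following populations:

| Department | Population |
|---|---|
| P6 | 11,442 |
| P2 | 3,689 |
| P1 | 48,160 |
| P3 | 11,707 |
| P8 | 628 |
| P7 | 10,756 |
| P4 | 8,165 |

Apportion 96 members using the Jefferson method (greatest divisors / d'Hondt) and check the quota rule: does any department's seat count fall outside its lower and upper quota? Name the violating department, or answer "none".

P1

Standard quotas: P6 11.618, P2 3.746, P1 48.900, P3 11.887, P8 0.638, P7 10.921, P4 8.290.
Jefferson allocation: P6 12, P2 3, P1 50, P3 12, P8 0, P7 11, P4 8.
P1 has quota 48.900 (lower 48, upper 49) but receives 50 — outside the quota interval.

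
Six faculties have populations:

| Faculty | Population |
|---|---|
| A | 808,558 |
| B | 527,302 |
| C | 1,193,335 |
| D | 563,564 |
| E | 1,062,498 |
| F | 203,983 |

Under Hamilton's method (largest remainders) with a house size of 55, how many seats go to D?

7

The standard divisor is 4359240/55 ≈ 79258.909.
Standard quotas: A 10.2015, B 6.6529, C 15.0562, D 7.1104, E 13.4054, F 2.5736.
Lower quotas: A 10, B 6, C 15, D 7, E 13, F 2 (sum 53, leaving 2 seats).
Remainders in descending order: B 0.6529, F 0.5736, E 0.4054, A 0.2015, D 0.1104, C 0.0562.
The surplus seats go to B, F.
D receives 7.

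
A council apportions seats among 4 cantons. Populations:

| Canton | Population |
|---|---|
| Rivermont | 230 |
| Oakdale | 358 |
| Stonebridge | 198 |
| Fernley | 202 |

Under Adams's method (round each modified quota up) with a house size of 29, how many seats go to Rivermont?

7

Standard divisor 988/29 ≈ 34.069; standard quotas: Rivermont 6.751, Oakdale 10.508, Stonebridge 5.812, Fernley 5.929.
Rounding up gives 7, 11, 6, 6 = 30 seats, so the divisor must be adjusted.
With modified divisor 37: modified quotas Rivermont 6.216, Oakdale 9.676, Stonebridge 5.351, Fernley 5.459.
Rounding up: Rivermont 7, Oakdale 10, Stonebridge 6, Fernley 6 (total 29).
Rivermont receives 7.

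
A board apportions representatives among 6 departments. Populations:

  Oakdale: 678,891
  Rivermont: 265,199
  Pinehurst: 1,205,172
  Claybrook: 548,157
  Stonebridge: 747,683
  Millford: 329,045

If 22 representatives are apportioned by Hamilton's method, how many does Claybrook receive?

3

The standard divisor is 3774147/22 ≈ 171552.136.
Standard quotas: Oakdale 3.9573, Rivermont 1.5459, Pinehurst 7.0251, Claybrook 3.1953, Stonebridge 4.3583, Millford 1.9180.
Lower quotas: Oakdale 3, Rivermont 1, Pinehurst 7, Claybrook 3, Stonebridge 4, Millford 1 (sum 19, leaving 3 seats).
Remainders in descending order: Oakdale 0.9573, Millford 0.9180, Rivermont 0.5459, Stonebridge 0.3583, Claybrook 0.1953, Pinehurst 0.0251.
The surplus seats go to Oakdale, Millford, Rivermont.
Claybrook receives 3.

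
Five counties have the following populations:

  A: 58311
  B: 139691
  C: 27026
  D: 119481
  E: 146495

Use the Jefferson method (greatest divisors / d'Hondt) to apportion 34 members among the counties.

A 4; B 10; C 2; D 8; E 10

Standard divisor 491004/34 ≈ 14441.294; standard quotas: A 4.038, B 9.673, C 1.871, D 8.274, E 10.144.
Rounding down gives 4, 9, 1, 8, 10 = 32 seats, so the divisor must be adjusted.
With modified divisor 13376.3: modified quotas A 4.359, B 10.443, C 2.020, D 8.932, E 10.952.
Rounding down: A 4, B 10, C 2, D 8, E 10 (total 34).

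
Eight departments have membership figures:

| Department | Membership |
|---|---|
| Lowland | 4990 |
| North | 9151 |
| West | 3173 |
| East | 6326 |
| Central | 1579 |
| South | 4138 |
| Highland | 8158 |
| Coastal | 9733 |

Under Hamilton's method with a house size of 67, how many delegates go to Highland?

Standard divisor: 47248 ÷ 67 ≈ 705.194.
Standard quotas: Lowland 7.0761, North 12.9766, West 4.4995, East 8.9706, Central 2.2391, South 5.8679, Highland 11.5684, Coastal 13.8019.
Lower quotas: Lowland 7, North 12, West 4, East 8, Central 2, South 5, Highland 11, Coastal 13 (sum 62, leaving 5 seats).
Remainders in descending order: North 0.9766, East 0.9706, South 0.8679, Coastal 0.8019, Highland 0.5684, West 0.4995, Central 0.2391, Lowland 0.0761.
Largest remainders: North, East, South, Coastal, Highland receive the extra seats.
Highland receives 12.

12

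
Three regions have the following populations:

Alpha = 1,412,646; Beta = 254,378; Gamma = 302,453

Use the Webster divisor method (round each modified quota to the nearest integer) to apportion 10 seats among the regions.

Standard divisor 1969477/10 ≈ 196947.7; standard quotas: Alpha 7.173, Beta 1.292, Gamma 1.536.
Rounding to the nearest integer gives Alpha 7, Beta 1, Gamma 2 — total 10, matching the house size, so no adjustment is needed.

Alpha 7; Beta 1; Gamma 2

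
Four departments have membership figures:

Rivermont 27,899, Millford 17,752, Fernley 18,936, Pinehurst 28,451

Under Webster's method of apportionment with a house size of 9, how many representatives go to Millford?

2

Standard divisor 93038/9 ≈ 10337.556; standard quotas: Rivermont 2.699, Millford 1.717, Fernley 1.832, Pinehurst 2.752.
Rounding to the nearest integer gives 3, 2, 2, 3 = 10 seats, so the divisor must be adjusted.
With modified divisor 11270: modified quotas Rivermont 2.476, Millford 1.575, Fernley 1.680, Pinehurst 2.524.
Rounding to the nearest integer: Rivermont 2, Millford 2, Fernley 2, Pinehurst 3 (total 9).
Millford receives 2.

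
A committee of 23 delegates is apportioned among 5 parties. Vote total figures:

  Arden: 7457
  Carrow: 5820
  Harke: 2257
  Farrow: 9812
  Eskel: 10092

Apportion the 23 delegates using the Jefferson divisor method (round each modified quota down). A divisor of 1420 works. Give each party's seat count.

Arden=5, Carrow=4, Harke=1, Farrow=6, Eskel=7

With modified divisor 1420: modified quotas Arden 5.251, Carrow 4.099, Harke 1.589, Farrow 6.910, Eskel 7.107.
Rounding down: Arden 5, Carrow 4, Harke 1, Farrow 6, Eskel 7 (total 23).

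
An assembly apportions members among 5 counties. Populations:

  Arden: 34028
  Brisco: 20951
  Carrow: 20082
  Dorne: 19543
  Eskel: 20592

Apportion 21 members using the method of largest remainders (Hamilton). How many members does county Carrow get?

4

Total 115196; standard divisor 115196/21 ≈ 5485.524.
Standard quotas: Arden 6.2032, Brisco 3.8193, Carrow 3.6609, Dorne 3.5626, Eskel 3.7539.
Lower quotas: Arden 6, Brisco 3, Carrow 3, Dorne 3, Eskel 3 (sum 18, leaving 3 seats).
Remainders in descending order: Brisco 0.8193, Eskel 0.7539, Carrow 0.6609, Dorne 0.5626, Arden 0.2032.
Largest remainders: Brisco, Eskel, Carrow receive the extra seats.
Carrow receives 4.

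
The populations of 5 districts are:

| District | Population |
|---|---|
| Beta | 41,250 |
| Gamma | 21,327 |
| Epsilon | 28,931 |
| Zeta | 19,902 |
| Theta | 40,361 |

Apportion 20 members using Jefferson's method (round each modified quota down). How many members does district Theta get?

5

Standard divisor 151771/20 ≈ 7588.55; standard quotas: Beta 5.436, Gamma 2.810, Epsilon 3.812, Zeta 2.623, Theta 5.319.
Rounding down gives 5, 2, 3, 2, 5 = 17 seats, so the divisor must be adjusted.
With modified divisor 6800: modified quotas Beta 6.066, Gamma 3.136, Epsilon 4.255, Zeta 2.927, Theta 5.935.
Rounding down: Beta 6, Gamma 3, Epsilon 4, Zeta 2, Theta 5 (total 20).
Theta receives 5.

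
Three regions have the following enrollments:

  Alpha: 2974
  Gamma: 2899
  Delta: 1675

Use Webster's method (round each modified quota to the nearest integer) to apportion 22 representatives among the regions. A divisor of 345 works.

With modified divisor 345: modified quotas Alpha 8.620, Gamma 8.403, Delta 4.855.
Rounding to the nearest integer: Alpha 9, Gamma 8, Delta 5 (total 22).

Alpha: 9, Gamma: 8, Delta: 5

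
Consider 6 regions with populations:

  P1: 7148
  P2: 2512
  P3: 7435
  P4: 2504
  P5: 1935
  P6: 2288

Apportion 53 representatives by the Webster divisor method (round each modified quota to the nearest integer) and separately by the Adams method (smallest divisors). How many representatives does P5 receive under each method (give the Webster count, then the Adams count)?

4 and 5

Webster: P1 16, P2 6, P3 16, P4 6, P5 4, P6 5.
Adams: P1 15, P2 6, P3 16, P4 6, P5 5, P6 5.
P5 gets 4 under Webster and 5 under Adams.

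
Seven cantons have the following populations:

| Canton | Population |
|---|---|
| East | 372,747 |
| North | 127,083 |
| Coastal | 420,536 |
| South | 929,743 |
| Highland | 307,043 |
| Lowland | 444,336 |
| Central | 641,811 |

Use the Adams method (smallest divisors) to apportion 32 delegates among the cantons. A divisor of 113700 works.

With modified divisor 113700: modified quotas East 3.278, North 1.118, Coastal 3.699, South 8.177, Highland 2.700, Lowland 3.908, Central 5.645.
Rounding up: East 4, North 2, Coastal 4, South 9, Highland 3, Lowland 4, Central 6 (total 32).

East 4, North 2, Coastal 4, South 9, Highland 3, Lowland 4, Central 6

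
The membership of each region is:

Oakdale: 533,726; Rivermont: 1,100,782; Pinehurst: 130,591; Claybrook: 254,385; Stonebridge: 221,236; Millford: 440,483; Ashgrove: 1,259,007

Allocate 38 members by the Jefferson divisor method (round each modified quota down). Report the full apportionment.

Oakdale 5; Rivermont 11; Pinehurst 1; Claybrook 2; Stonebridge 2; Millford 4; Ashgrove 13

Standard divisor 3940210/38 ≈ 103689.737; standard quotas: Oakdale 5.147, Rivermont 10.616, Pinehurst 1.259, Claybrook 2.453, Stonebridge 2.134, Millford 4.248, Ashgrove 12.142.
Rounding down gives 5, 10, 1, 2, 2, 4, 12 = 36 seats, so the divisor must be adjusted.
With modified divisor 94300: modified quotas Oakdale 5.660, Rivermont 11.673, Pinehurst 1.385, Claybrook 2.698, Stonebridge 2.346, Millford 4.671, Ashgrove 13.351.
Rounding down: Oakdale 5, Rivermont 11, Pinehurst 1, Claybrook 2, Stonebridge 2, Millford 4, Ashgrove 13 (total 38).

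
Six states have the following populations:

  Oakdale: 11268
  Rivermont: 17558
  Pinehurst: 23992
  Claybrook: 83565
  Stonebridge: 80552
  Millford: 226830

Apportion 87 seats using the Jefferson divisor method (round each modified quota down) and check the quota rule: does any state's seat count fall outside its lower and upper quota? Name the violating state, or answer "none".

Standard quotas: Oakdale 2.209, Rivermont 3.442, Pinehurst 4.704, Claybrook 16.383, Stonebridge 15.792, Millford 44.470.
Jefferson allocation: Oakdale 2, Rivermont 3, Pinehurst 4, Claybrook 16, Stonebridge 16, Millford 46.
Millford has quota 44.470 (lower 44, upper 45) but receives 46 — outside the quota interval.

Millford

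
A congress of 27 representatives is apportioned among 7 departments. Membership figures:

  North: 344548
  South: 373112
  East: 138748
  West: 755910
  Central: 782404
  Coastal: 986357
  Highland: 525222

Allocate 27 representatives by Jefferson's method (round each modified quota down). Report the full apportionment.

Standard divisor 3906301/27 ≈ 144677.815; standard quotas: North 2.381, South 2.579, East 0.959, West 5.225, Central 5.408, Coastal 6.818, Highland 3.630.
Rounding down gives 2, 2, 0, 5, 5, 6, 3 = 23 seats, so the divisor must be adjusted.
With modified divisor 128200: modified quotas North 2.688, South 2.910, East 1.082, West 5.896, Central 6.103, Coastal 7.694, Highland 4.097.
Rounding down: North 2, South 2, East 1, West 5, Central 6, Coastal 7, Highland 4 (total 27).

North=2, South=2, East=1, West=5, Central=6, Coastal=7, Highland=4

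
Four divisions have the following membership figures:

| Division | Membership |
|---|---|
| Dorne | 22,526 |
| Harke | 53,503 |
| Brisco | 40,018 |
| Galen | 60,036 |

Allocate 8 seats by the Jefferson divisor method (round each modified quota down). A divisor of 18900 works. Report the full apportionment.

With modified divisor 18900: modified quotas Dorne 1.192, Harke 2.831, Brisco 2.117, Galen 3.177.
Rounding down: Dorne 1, Harke 2, Brisco 2, Galen 3 (total 8).

Dorne=1; Harke=2; Brisco=2; Galen=3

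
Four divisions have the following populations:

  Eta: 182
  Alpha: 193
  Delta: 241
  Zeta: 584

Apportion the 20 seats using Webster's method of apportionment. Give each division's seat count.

Eta=3; Alpha=3; Delta=4; Zeta=10

Standard divisor 1200/20 ≈ 60; standard quotas: Eta 3.033, Alpha 3.217, Delta 4.017, Zeta 9.733.
Rounding to the nearest integer gives Eta 3, Alpha 3, Delta 4, Zeta 10 — total 20, matching the house size, so no adjustment is needed.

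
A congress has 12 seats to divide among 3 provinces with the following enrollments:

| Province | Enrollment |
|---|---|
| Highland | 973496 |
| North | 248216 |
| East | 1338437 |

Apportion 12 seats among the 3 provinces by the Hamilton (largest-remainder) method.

Highland 5, North 1, East 6

Total 2560149; standard divisor 2560149/12 ≈ 213345.75.
Standard quotas: Highland 4.5630, North 1.1634, East 6.2736.
Lower quotas: Highland 4, North 1, East 6 (sum 11, leaving 1 seat).
Remainders in descending order: Highland 0.5630, East 0.2736, North 0.1634.
The surplus seat goes to Highland.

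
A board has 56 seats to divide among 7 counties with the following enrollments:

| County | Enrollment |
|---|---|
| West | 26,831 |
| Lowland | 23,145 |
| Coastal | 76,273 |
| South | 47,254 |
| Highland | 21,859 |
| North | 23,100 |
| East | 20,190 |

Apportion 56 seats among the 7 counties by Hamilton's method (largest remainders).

West 6, Lowland 6, Coastal 18, South 11, Highland 5, North 5, East 5

Total 238652; standard divisor 238652/56 ≈ 4261.643.
Standard quotas: West 6.2959, Lowland 5.4310, Coastal 17.8976, South 11.0882, Highland 5.1292, North 5.4204, East 4.7376.
Lower quotas: West 6, Lowland 5, Coastal 17, South 11, Highland 5, North 5, East 4 (sum 53, leaving 3 seats).
Remainders in descending order: Coastal 0.8976, East 0.7376, Lowland 0.4310, North 0.4204, West 0.2959, Highland 0.1292, South 0.0882.
The surplus seats go to Coastal, East, Lowland.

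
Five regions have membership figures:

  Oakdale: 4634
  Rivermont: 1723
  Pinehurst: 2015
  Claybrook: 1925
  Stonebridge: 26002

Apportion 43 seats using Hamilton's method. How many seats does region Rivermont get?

The standard divisor is 36299/43 ≈ 844.163.
Standard quotas: Oakdale 5.4895, Rivermont 2.0411, Pinehurst 2.3870, Claybrook 2.2804, Stonebridge 30.8021.
Lower quotas: Oakdale 5, Rivermont 2, Pinehurst 2, Claybrook 2, Stonebridge 30 (sum 41, leaving 2 seats).
Remainders in descending order: Stonebridge 0.8021, Oakdale 0.4895, Pinehurst 0.3870, Claybrook 0.2804, Rivermont 0.0411.
Largest remainders: Stonebridge, Oakdale receive the extra seats.
Rivermont receives 2.

2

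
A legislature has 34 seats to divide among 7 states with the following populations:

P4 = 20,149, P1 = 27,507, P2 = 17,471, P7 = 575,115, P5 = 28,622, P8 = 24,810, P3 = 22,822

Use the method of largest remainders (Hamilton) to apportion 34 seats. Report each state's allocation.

Total 716496; standard divisor 716496/34 ≈ 21073.412.
Standard quotas: P4 0.9561, P1 1.3053, P2 0.8291, P7 27.2910, P5 1.3582, P8 1.1773, P3 1.0830.
Lower quotas: P4 0, P1 1, P2 0, P7 27, P5 1, P8 1, P3 1 (sum 31, leaving 3 seats).
Remainders in descending order: P4 0.9561, P2 0.8291, P5 0.3582, P1 0.3053, P7 0.2910, P8 0.1773, P3 0.0830.
The surplus seats go to P4, P2, P5.

P4: 1; P1: 1; P2: 1; P7: 27; P5: 2; P8: 1; P3: 1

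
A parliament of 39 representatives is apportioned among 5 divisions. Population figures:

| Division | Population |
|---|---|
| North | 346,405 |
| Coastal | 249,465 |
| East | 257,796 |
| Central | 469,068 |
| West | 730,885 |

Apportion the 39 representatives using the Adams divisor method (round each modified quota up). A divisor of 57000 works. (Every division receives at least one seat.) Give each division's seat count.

North: 7, Coastal: 5, East: 5, Central: 9, West: 13

With modified divisor 57000: modified quotas North 6.077, Coastal 4.377, East 4.523, Central 8.229, West 12.823.
Rounding up: North 7, Coastal 5, East 5, Central 9, West 13 (total 39).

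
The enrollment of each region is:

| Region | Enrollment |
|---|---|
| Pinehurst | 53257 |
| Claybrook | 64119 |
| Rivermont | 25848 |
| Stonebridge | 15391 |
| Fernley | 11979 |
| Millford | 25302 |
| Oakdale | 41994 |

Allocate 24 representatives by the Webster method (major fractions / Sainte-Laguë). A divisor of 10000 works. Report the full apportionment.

With modified divisor 10000: modified quotas Pinehurst 5.326, Claybrook 6.412, Rivermont 2.585, Stonebridge 1.539, Fernley 1.198, Millford 2.530, Oakdale 4.199.
Rounding to the nearest integer: Pinehurst 5, Claybrook 6, Rivermont 3, Stonebridge 2, Fernley 1, Millford 3, Oakdale 4 (total 24).

Pinehurst: 5, Claybrook: 6, Rivermont: 3, Stonebridge: 2, Fernley: 1, Millford: 3, Oakdale: 4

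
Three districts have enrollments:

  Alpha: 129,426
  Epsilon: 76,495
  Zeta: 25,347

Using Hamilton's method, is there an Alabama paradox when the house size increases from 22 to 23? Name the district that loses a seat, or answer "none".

At 22 seats: Alpha 12, Epsilon 7, Zeta 3.
At 23 seats: Alpha 13, Epsilon 8, Zeta 2.
Zeta drops from 3 to 2.

Zeta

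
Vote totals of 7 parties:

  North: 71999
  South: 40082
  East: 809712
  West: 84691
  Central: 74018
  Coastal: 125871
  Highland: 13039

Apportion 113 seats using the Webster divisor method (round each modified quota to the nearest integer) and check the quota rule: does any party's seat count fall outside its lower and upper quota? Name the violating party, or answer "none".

East

Standard quotas: North 6.672, South 3.714, East 75.034, West 7.848, Central 6.859, Coastal 11.664, Highland 1.208.
Webster allocation: North 7, South 4, East 74, West 8, Central 7, Coastal 12, Highland 1.
East has quota 75.034 (lower 75, upper 76) but receives 74 — outside the quota interval.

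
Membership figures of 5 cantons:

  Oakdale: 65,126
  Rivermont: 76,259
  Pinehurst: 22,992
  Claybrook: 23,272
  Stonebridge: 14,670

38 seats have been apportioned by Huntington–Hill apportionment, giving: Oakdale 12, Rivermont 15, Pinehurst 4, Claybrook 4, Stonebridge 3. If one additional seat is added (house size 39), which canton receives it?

Priority for the next seat is population ÷ (√(s·(s+1))).
Priorities: Oakdale 5214.253, Rivermont 4922.497, Pinehurst 5141.167, Claybrook 5203.777, Stonebridge 4234.864.
Highest priority: Oakdale.

Oakdale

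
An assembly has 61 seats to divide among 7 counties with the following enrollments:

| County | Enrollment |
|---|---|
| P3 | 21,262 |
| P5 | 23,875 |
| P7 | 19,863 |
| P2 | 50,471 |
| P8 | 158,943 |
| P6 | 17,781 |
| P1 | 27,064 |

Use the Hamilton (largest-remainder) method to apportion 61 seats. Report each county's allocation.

P3: 4, P5: 5, P7: 4, P2: 10, P8: 30, P6: 3, P1: 5

Total 319259; standard divisor 319259/61 ≈ 5233.754.
Standard quotas: P3 4.0625, P5 4.5617, P7 3.7952, P2 9.6434, P8 30.3688, P6 3.3974, P1 5.1710.
Lower quotas: P3 4, P5 4, P7 3, P2 9, P8 30, P6 3, P1 5 (sum 58, leaving 3 seats).
Remainders in descending order: P7 0.7952, P2 0.6434, P5 0.5617, P6 0.3974, P8 0.3688, P1 0.1710, P3 0.0625.
The surplus seats go to P7, P2, P5.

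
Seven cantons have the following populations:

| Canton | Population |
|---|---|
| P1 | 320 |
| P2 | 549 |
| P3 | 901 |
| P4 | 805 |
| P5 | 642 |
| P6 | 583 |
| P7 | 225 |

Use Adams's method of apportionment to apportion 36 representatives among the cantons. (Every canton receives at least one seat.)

P1 3, P2 5, P3 8, P4 7, P5 6, P6 5, P7 2

Standard divisor 4025/36 ≈ 111.806; standard quotas: P1 2.862, P2 4.910, P3 8.059, P4 7.200, P5 5.742, P6 5.214, P7 2.012.
Rounding up gives 3, 5, 9, 8, 6, 6, 3 = 40 seats, so the divisor must be adjusted.
With modified divisor 120: modified quotas P1 2.667, P2 4.575, P3 7.508, P4 6.708, P5 5.350, P6 4.858, P7 1.875.
Rounding up: P1 3, P2 5, P3 8, P4 7, P5 6, P6 5, P7 2 (total 36).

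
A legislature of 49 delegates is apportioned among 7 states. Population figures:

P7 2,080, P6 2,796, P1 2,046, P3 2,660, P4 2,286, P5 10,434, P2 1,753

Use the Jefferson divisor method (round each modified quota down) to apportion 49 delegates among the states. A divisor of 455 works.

With modified divisor 455: modified quotas P7 4.571, P6 6.145, P1 4.497, P3 5.846, P4 5.024, P5 22.932, P2 3.853.
Rounding down: P7 4, P6 6, P1 4, P3 5, P4 5, P5 22, P2 3 (total 49).

P7=4, P6=6, P1=4, P3=5, P4=5, P5=22, P2=3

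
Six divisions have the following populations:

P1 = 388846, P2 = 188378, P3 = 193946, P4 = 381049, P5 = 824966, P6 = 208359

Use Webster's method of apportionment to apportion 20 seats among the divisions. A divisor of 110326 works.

P1 4, P2 2, P3 2, P4 3, P5 7, P6 2

With modified divisor 110326: modified quotas P1 3.525, P2 1.707, P3 1.758, P4 3.454, P5 7.477, P6 1.889.
Rounding to the nearest integer: P1 4, P2 2, P3 2, P4 3, P5 7, P6 2 (total 20).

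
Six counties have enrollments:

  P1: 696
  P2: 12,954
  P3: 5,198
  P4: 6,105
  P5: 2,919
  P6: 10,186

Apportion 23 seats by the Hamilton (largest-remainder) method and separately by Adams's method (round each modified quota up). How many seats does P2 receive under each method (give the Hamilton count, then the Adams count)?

8 and 7

Hamilton: P1 0, P2 8, P3 3, P4 4, P5 2, P6 6.
Adams: P1 1, P2 7, P3 3, P4 4, P5 2, P6 6.
P2 gets 8 under Hamilton and 7 under Adams.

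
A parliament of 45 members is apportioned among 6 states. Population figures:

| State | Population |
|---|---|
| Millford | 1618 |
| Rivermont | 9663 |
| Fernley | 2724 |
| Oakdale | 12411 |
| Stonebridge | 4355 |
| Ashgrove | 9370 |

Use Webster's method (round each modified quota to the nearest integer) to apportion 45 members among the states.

Millford 2, Rivermont 11, Fernley 3, Oakdale 14, Stonebridge 5, Ashgrove 10

Standard divisor 40141/45 ≈ 892.022; standard quotas: Millford 1.814, Rivermont 10.833, Fernley 3.054, Oakdale 13.913, Stonebridge 4.882, Ashgrove 10.504.
Rounding to the nearest integer gives 2, 11, 3, 14, 5, 11 = 46 seats, so the divisor must be adjusted.
With modified divisor 900: modified quotas Millford 1.798, Rivermont 10.737, Fernley 3.027, Oakdale 13.790, Stonebridge 4.839, Ashgrove 10.411.
Rounding to the nearest integer: Millford 2, Rivermont 11, Fernley 3, Oakdale 14, Stonebridge 5, Ashgrove 10 (total 45).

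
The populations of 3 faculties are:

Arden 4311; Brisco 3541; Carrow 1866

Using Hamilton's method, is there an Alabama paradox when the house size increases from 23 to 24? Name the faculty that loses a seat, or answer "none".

At 23 seats: Arden 10, Brisco 8, Carrow 5.
At 24 seats: Arden 11, Brisco 9, Carrow 4.
Carrow drops from 5 to 4.

Carrow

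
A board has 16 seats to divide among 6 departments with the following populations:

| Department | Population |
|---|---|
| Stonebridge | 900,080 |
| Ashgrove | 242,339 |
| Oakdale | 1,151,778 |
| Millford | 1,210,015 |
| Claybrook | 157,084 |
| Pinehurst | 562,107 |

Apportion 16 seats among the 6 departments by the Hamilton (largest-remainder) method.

Standard divisor: 4223403 ÷ 16 ≈ 263962.688.
Standard quotas: Stonebridge 3.4099, Ashgrove 0.9181, Oakdale 4.3634, Millford 4.5840, Claybrook 0.5951, Pinehurst 2.1295.
Lower quotas: Stonebridge 3, Ashgrove 0, Oakdale 4, Millford 4, Claybrook 0, Pinehurst 2 (sum 13, leaving 3 seats).
Remainders in descending order: Ashgrove 0.9181, Claybrook 0.5951, Millford 0.5840, Stonebridge 0.4099, Oakdale 0.3634, Pinehurst 0.1295.
The surplus seats go to Ashgrove, Claybrook, Millford.

Stonebridge 3; Ashgrove 1; Oakdale 4; Millford 5; Claybrook 1; Pinehurst 2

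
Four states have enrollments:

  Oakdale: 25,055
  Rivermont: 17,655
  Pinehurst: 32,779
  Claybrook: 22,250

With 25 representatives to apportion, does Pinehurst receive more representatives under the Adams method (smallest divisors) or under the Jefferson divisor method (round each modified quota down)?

Jefferson

Adams: Oakdale 6, Rivermont 5, Pinehurst 8, Claybrook 6.
Jefferson: Oakdale 6, Rivermont 4, Pinehurst 9, Claybrook 6.
Pinehurst gets 8 under Adams and 9 under Jefferson.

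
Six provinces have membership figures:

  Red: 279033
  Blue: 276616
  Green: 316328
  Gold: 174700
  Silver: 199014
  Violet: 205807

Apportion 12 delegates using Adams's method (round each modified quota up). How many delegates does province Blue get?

Standard divisor 1451498/12 ≈ 120958.167; standard quotas: Red 2.307, Blue 2.287, Green 2.615, Gold 1.444, Silver 1.645, Violet 1.701.
Rounding up gives 3, 3, 3, 2, 2, 2 = 15 seats, so the divisor must be adjusted.
With modified divisor 166400: modified quotas Red 1.677, Blue 1.662, Green 1.901, Gold 1.050, Silver 1.196, Violet 1.237.
Rounding up: Red 2, Blue 2, Green 2, Gold 2, Silver 2, Violet 2 (total 12).
Blue receives 2.

2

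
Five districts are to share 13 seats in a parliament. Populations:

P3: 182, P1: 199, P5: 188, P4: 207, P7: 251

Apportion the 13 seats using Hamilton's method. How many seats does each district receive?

P3=2, P1=3, P5=2, P4=3, P7=3

Standard divisor: 1027 ÷ 13 = 79.
Standard quotas: P3 2.304, P1 2.519, P5 2.380, P4 2.620, P7 3.177.
Lower quotas: P3 2, P1 2, P5 2, P4 2, P7 3 (sum 11, leaving 2 seats).
Remainders in descending order: P4 0.620, P1 0.519, P5 0.380, P3 0.304, P7 0.177.
Largest remainders: P4, P1 receive the extra seats.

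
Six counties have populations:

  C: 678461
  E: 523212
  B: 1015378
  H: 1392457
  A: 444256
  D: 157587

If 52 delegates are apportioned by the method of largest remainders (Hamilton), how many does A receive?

Standard divisor: 4211351 ÷ 52 ≈ 80987.519.
Standard quotas: C 8.3774, E 6.4604, B 12.5375, H 17.1935, A 5.4855, D 1.9458.
Lower quotas: C 8, E 6, B 12, H 17, A 5, D 1 (sum 49, leaving 3 seats).
Remainders in descending order: D 0.9458, B 0.5375, A 0.4855, E 0.4604, C 0.3774, H 0.1935.
Largest remainders: D, B, A receive the extra seats.
A receives 6.

6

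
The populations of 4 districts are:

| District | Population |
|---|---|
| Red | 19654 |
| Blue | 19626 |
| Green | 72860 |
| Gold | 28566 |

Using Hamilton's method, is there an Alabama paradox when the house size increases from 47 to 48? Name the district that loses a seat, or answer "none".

At 47 seats: Red 7, Blue 7, Green 24, Gold 9.
At 48 seats: Red 7, Blue 6, Green 25, Gold 10.
Blue drops from 7 to 6.

Blue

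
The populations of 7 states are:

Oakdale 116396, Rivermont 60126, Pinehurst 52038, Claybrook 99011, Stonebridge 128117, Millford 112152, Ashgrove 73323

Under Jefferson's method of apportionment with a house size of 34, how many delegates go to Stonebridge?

Standard divisor 641163/34 ≈ 18857.735; standard quotas: Oakdale 6.172, Rivermont 3.188, Pinehurst 2.760, Claybrook 5.250, Stonebridge 6.794, Millford 5.947, Ashgrove 3.888.
Rounding down gives 6, 3, 2, 5, 6, 5, 3 = 30 seats, so the divisor must be adjusted.
With modified divisor 17000: modified quotas Oakdale 6.847, Rivermont 3.537, Pinehurst 3.061, Claybrook 5.824, Stonebridge 7.536, Millford 6.597, Ashgrove 4.313.
Rounding down: Oakdale 6, Rivermont 3, Pinehurst 3, Claybrook 5, Stonebridge 7, Millford 6, Ashgrove 4 (total 34).
Stonebridge receives 7.

7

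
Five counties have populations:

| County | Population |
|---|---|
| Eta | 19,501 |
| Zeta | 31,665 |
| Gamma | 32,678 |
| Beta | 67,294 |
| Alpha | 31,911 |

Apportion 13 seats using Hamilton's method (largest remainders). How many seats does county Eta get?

The standard divisor is 183049/13 ≈ 14080.692.
Standard quotas: Eta 1.3849, Zeta 2.2488, Gamma 2.3208, Beta 4.7792, Alpha 2.2663.
Lower quotas: Eta 1, Zeta 2, Gamma 2, Beta 4, Alpha 2 (sum 11, leaving 2 seats).
Remainders in descending order: Beta 0.7792, Eta 0.3849, Gamma 0.3208, Alpha 0.2663, Zeta 0.2488.
The surplus seats go to Beta, Eta.
Eta receives 2.

2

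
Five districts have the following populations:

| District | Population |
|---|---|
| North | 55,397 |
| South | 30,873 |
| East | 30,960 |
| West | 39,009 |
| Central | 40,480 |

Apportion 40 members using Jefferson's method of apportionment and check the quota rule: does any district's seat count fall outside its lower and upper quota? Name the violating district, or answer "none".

Standard quotas: North 11.264, South 6.278, East 6.295, West 7.932, Central 8.231.
Jefferson allocation: North 12, South 6, East 6, West 8, Central 8.
Every allocation lies between the lower and upper quota.

none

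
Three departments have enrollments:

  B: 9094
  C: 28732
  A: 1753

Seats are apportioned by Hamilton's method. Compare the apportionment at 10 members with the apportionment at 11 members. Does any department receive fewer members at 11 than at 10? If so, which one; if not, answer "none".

At 10 seats: B 2, C 7, A 1.
At 11 seats: B 3, C 8, A 0.
A drops from 1 to 0.

A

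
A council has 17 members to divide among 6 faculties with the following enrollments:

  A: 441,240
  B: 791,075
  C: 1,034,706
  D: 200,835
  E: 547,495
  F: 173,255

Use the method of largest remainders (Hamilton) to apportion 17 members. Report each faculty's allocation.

The standard divisor is 3188606/17 ≈ 187565.059.
Standard quotas: A 2.3525, B 4.2176, C 5.5165, D 1.0707, E 2.9190, F 0.9237.
Lower quotas: A 2, B 4, C 5, D 1, E 2, F 0 (sum 14, leaving 3 seats).
Remainders in descending order: F 0.9237, E 0.9190, C 0.5165, A 0.3525, B 0.2176, D 0.0707.
Largest remainders: F, E, C receive the extra seats.

A: 2, B: 4, C: 6, D: 1, E: 3, F: 1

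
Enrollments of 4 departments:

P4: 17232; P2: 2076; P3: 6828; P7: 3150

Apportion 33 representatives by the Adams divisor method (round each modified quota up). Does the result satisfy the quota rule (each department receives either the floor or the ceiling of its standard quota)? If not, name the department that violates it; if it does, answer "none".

P4

Standard quotas: P4 19.417, P2 2.339, P3 7.694, P7 3.549.
Adams allocation: P4 18, P2 3, P3 8, P7 4.
P4 has quota 19.417 (lower 19, upper 20) but receives 18 — outside the quota interval.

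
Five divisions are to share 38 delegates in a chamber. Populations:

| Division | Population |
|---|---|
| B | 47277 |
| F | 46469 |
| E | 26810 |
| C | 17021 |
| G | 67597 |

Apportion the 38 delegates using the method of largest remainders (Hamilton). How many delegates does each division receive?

B 9, F 9, E 5, C 3, G 12

Standard divisor: 205174 ÷ 38 ≈ 5399.316.
Standard quotas: B 8.7561, F 8.6065, E 4.9654, C 3.1524, G 12.5195.
Lower quotas: B 8, F 8, E 4, C 3, G 12 (sum 35, leaving 3 seats).
Remainders in descending order: E 0.9654, B 0.7561, F 0.6065, G 0.5195, C 0.1524.
Largest remainders: E, B, F receive the extra seats.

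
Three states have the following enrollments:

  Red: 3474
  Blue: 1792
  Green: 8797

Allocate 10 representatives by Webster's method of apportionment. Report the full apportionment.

Red 3, Blue 1, Green 6

Standard divisor 14063/10 ≈ 1406.3; standard quotas: Red 2.470, Blue 1.274, Green 6.255.
Rounding to the nearest integer gives 2, 1, 6 = 9 seats, so the divisor must be adjusted.
With modified divisor 1370: modified quotas Red 2.536, Blue 1.308, Green 6.421.
Rounding to the nearest integer: Red 3, Blue 1, Green 6 (total 10).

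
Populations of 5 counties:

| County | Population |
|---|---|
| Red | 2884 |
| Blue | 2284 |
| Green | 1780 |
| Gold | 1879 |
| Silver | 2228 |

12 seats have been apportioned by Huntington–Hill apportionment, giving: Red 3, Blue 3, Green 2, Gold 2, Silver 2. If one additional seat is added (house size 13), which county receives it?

Silver

Priority for the next seat is population ÷ (√(s·(s+1))).
Priorities: Red 832.539, Blue 659.334, Green 726.682, Gold 767.099, Silver 909.577.
Highest priority: Silver.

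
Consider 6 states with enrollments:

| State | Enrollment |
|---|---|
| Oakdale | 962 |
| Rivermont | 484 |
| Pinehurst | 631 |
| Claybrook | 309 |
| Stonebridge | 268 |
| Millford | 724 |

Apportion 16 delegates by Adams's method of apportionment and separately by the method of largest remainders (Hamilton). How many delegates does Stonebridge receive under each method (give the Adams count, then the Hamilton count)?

Adams: Oakdale 4, Rivermont 2, Pinehurst 3, Claybrook 2, Stonebridge 2, Millford 3.
Hamilton: Oakdale 5, Rivermont 2, Pinehurst 3, Claybrook 2, Stonebridge 1, Millford 3.
Stonebridge gets 2 under Adams and 1 under Hamilton.

2 and 1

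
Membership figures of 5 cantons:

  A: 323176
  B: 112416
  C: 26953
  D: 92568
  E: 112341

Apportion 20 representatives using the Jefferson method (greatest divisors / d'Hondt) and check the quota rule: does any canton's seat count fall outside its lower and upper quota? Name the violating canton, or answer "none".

A

Standard quotas: A 9.684, B 3.369, C 0.808, D 2.774, E 3.366.
Jefferson allocation: A 11, B 3, C 0, D 3, E 3.
A has quota 9.684 (lower 9, upper 10) but receives 11 — outside the quota interval.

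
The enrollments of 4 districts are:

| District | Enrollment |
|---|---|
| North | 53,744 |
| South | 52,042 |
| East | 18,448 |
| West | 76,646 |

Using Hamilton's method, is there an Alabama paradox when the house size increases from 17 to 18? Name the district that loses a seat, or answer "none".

East

At 17 seats: North 5, South 4, East 2, West 6.
At 18 seats: North 5, South 5, East 1, West 7.
East drops from 2 to 1.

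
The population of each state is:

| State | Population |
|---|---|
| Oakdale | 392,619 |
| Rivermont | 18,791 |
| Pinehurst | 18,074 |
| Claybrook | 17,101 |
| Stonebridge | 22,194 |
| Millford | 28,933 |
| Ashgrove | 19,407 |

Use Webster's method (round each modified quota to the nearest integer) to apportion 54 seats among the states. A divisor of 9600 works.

With modified divisor 9600: modified quotas Oakdale 40.898, Rivermont 1.957, Pinehurst 1.883, Claybrook 1.781, Stonebridge 2.312, Millford 3.014, Ashgrove 2.022.
Rounding to the nearest integer: Oakdale 41, Rivermont 2, Pinehurst 2, Claybrook 2, Stonebridge 2, Millford 3, Ashgrove 2 (total 54).

Oakdale=41, Rivermont=2, Pinehurst=2, Claybrook=2, Stonebridge=2, Millford=3, Ashgrove=2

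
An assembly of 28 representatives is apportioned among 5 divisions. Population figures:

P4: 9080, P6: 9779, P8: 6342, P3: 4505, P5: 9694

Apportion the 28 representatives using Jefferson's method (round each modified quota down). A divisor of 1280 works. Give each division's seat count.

P4 7, P6 7, P8 4, P3 3, P5 7

With modified divisor 1280: modified quotas P4 7.094, P6 7.640, P8 4.955, P3 3.520, P5 7.573.
Rounding down: P4 7, P6 7, P8 4, P3 3, P5 7 (total 28).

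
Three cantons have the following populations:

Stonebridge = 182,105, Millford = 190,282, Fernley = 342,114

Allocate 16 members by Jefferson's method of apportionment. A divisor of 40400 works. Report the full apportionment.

With modified divisor 40400: modified quotas Stonebridge 4.508, Millford 4.710, Fernley 8.468.
Rounding down: Stonebridge 4, Millford 4, Fernley 8 (total 16).

Stonebridge 4; Millford 4; Fernley 8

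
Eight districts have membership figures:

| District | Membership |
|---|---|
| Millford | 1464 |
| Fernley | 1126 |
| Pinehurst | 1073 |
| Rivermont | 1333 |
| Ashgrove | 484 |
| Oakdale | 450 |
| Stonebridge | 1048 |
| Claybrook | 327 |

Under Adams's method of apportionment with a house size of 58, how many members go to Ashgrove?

Standard divisor 7305/58 ≈ 125.948; standard quotas: Millford 11.624, Fernley 8.940, Pinehurst 8.519, Rivermont 10.584, Ashgrove 3.843, Oakdale 3.573, Stonebridge 8.321, Claybrook 2.596.
Rounding up gives 12, 9, 9, 11, 4, 4, 9, 3 = 61 seats, so the divisor must be adjusted.
With modified divisor 133.7: modified quotas Millford 10.950, Fernley 8.422, Pinehurst 8.025, Rivermont 9.970, Ashgrove 3.620, Oakdale 3.366, Stonebridge 7.838, Claybrook 2.446.
Rounding up: Millford 11, Fernley 9, Pinehurst 9, Rivermont 10, Ashgrove 4, Oakdale 4, Stonebridge 8, Claybrook 3 (total 58).
Ashgrove receives 4.

4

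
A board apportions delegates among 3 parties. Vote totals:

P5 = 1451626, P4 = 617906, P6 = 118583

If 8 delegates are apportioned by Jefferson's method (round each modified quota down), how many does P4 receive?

2

Standard divisor 2188115/8 ≈ 273514.375; standard quotas: P5 5.307, P4 2.259, P6 0.434.
Rounding down gives 5, 2, 0 = 7 seats, so the divisor must be adjusted.
With modified divisor 224700: modified quotas P5 6.460, P4 2.750, P6 0.528.
Rounding down: P5 6, P4 2, P6 0 (total 8).
P4 receives 2.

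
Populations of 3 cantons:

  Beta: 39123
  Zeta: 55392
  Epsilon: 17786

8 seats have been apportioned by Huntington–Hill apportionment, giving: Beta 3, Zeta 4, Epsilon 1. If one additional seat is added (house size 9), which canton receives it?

Priority for the next seat is population ÷ (√(s·(s+1))).
Priorities: Beta 11293.837, Zeta 12386.028, Epsilon 12576.601.
Highest priority: Epsilon.

Epsilon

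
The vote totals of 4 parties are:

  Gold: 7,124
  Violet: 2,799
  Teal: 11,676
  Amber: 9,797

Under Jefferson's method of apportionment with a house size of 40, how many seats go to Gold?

9

Standard divisor 31396/40 ≈ 784.9; standard quotas: Gold 9.076, Violet 3.566, Teal 14.876, Amber 12.482.
Rounding down gives 9, 3, 14, 12 = 38 seats, so the divisor must be adjusted.
With modified divisor 740: modified quotas Gold 9.627, Violet 3.782, Teal 15.778, Amber 13.239.
Rounding down: Gold 9, Violet 3, Teal 15, Amber 13 (total 40).
Gold receives 9.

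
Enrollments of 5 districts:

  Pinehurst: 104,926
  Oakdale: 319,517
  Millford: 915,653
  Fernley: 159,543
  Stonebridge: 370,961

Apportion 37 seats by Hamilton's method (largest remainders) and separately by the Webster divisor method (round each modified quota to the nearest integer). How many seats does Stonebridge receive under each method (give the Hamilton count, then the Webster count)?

8 and 7

Hamilton: Pinehurst 2, Oakdale 6, Millford 18, Fernley 3, Stonebridge 8.
Webster: Pinehurst 2, Oakdale 6, Millford 19, Fernley 3, Stonebridge 7.
Stonebridge gets 8 under Hamilton and 7 under Webster.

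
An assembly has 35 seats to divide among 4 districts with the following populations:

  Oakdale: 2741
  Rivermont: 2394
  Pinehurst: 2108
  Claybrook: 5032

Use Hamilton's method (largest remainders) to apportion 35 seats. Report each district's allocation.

Standard divisor: 12275 ÷ 35 ≈ 350.714.
Standard quotas: Oakdale 7.8155, Rivermont 6.8261, Pinehurst 6.0106, Claybrook 14.3479.
Lower quotas: Oakdale 7, Rivermont 6, Pinehurst 6, Claybrook 14 (sum 33, leaving 2 seats).
Remainders in descending order: Rivermont 0.8261, Oakdale 0.8155, Claybrook 0.3479, Pinehurst 0.0106.
Largest remainders: Rivermont, Oakdale receive the extra seats.

Oakdale: 8, Rivermont: 7, Pinehurst: 6, Claybrook: 14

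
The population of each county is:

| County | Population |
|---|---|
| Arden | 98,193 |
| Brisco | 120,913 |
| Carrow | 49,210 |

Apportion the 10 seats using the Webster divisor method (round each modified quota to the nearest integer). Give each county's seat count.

Standard divisor 268316/10 ≈ 26831.6; standard quotas: Arden 3.660, Brisco 4.506, Carrow 1.834.
Rounding to the nearest integer gives 4, 5, 2 = 11 seats, so the divisor must be adjusted.
With modified divisor 27500: modified quotas Arden 3.571, Brisco 4.397, Carrow 1.789.
Rounding to the nearest integer: Arden 4, Brisco 4, Carrow 2 (total 10).

Arden 4, Brisco 4, Carrow 2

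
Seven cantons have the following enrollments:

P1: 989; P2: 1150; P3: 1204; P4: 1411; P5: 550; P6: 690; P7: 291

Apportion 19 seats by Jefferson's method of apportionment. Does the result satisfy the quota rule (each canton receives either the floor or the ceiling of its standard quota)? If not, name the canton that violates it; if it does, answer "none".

none

Standard quotas: P1 2.990, P2 3.477, P3 3.640, P4 4.266, P5 1.663, P6 2.086, P7 0.880.
Jefferson allocation: P1 3, P2 4, P3 4, P4 4, P5 1, P6 2, P7 1.
Every allocation lies between the lower and upper quota.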